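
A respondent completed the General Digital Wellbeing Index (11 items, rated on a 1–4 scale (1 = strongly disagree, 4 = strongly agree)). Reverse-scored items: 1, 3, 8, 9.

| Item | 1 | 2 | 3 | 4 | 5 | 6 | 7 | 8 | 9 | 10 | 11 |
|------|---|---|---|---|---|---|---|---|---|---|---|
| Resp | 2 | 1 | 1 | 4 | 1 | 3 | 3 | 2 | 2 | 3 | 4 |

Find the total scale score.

Reverse-coded items (reverse-coded value = 5 − response):
  item 1: 5 − 2 = 3
  item 3: 5 − 1 = 4
  item 8: 5 − 2 = 3
  item 9: 5 − 2 = 3
After reverse-coding: 3, 1, 4, 4, 1, 3, 3, 3, 3, 3, 4
Total = 3 + 1 + 4 + 4 + 1 + 3 + 3 + 3 + 3 + 3 + 4 = 32

32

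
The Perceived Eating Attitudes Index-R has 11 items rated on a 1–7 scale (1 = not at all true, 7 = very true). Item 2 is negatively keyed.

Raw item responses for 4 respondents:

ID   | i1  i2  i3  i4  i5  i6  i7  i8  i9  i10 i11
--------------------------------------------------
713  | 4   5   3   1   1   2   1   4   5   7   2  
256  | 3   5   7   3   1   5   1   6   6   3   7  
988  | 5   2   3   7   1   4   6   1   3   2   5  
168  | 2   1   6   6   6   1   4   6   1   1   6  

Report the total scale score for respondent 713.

Respondent 713 raw: 4, 5, 3, 1, 1, 2, 1, 4, 5, 7, 2.
Reverse-coded (reverse-coded value = 8 − response):
  item 1: 4
  item 2: 8 − 5 = 3
  item 3: 3
  item 4: 1
  item 5: 1
  item 6: 2
  item 7: 1
  item 8: 4
  item 9: 5
  item 10: 7
  item 11: 2
Sum = 4 + 3 + 3 + 1 + 1 + 2 + 1 + 4 + 5 + 7 + 2 = 33

33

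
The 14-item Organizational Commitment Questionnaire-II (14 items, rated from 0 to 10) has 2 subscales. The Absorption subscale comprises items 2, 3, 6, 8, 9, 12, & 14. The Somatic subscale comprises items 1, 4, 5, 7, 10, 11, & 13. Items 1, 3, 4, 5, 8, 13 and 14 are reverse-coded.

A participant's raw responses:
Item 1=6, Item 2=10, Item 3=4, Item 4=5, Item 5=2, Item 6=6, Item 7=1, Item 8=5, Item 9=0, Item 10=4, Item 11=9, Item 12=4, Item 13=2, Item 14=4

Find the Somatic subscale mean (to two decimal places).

Somatic items: 1, 4, 5, 7, 10, 11, 13.
Of these, items 1, 4, 5, & 13 are reverse-coded; reversed = (0+10) − raw = 10 − raw.
  item 1: 10 − 6 = 4
  item 4: 10 − 5 = 5
  item 5: 10 − 2 = 8
  item 7: 1
  item 10: 4
  item 11: 9
  item 13: 10 − 2 = 8
Sum = 4 + 5 + 8 + 1 + 4 + 9 + 8 = 39
Mean = 39 / 7 = 5.57

5.57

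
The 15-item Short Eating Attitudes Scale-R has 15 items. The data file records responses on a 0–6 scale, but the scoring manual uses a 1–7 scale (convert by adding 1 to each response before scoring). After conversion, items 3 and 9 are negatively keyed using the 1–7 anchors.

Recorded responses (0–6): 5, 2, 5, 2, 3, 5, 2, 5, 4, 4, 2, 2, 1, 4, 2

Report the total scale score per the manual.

Convert to 1–7: 6, 3, 6, 3, 4, 6, 3, 6, 5, 5, 3, 3, 2, 5, 3
Reverse-coded (reverse-coded value = 8 − response):
  item 3: 8 − 6 = 2
  item 9: 8 − 5 = 3
Scored: 6, 3, 2, 3, 4, 6, 3, 6, 3, 5, 3, 3, 2, 5, 3
Total = 57

57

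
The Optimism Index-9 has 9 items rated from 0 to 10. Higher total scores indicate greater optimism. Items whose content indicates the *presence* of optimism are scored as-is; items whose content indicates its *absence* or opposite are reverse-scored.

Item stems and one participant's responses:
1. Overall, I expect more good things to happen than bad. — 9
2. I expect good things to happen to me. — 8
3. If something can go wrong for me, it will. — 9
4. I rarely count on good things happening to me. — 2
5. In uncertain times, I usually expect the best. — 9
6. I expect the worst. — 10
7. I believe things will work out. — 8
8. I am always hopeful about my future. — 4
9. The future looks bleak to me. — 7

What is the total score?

50

Items 3, 4, 6, 9 describe the absence/opposite of optimism → reverse-score.
on a 0–10 scale, reversed = 10 − raw.
  item 1: 9
  item 2: 8
  item 3: 10 − 9 = 1
  item 4: 10 − 2 = 8
  item 5: 9
  item 6: 10 − 10 = 0
  item 7: 8
  item 8: 4
  item 9: 10 − 7 = 3
Total = 9 + 8 + 1 + 8 + 9 + 0 + 8 + 4 + 3 = 50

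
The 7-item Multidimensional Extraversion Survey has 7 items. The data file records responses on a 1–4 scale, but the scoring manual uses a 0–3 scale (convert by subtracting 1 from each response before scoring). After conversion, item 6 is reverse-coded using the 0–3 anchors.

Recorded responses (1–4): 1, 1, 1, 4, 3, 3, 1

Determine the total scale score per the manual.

6

Convert to 0–3: 0, 0, 0, 3, 2, 2, 0
Reverse-coded (reverse-coded value = 3 − response):
  item 6: 3 − 2 = 1
Scored: 0, 0, 0, 3, 2, 1, 0
Total = 6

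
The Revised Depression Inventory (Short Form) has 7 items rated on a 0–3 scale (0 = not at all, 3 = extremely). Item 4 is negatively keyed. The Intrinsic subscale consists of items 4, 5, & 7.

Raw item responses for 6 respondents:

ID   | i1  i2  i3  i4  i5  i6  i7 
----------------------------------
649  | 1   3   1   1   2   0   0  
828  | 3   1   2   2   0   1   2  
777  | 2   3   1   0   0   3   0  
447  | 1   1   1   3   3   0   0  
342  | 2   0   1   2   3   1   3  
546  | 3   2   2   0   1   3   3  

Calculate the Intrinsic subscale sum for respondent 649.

Respondent 649 raw: 1, 3, 1, 1, 2, 0, 0.
Intrinsic items: 4, 5, 7.
Reverse-coded (on a 0–3 scale, reversed = 3 − raw):
  item 4: 3 − 1 = 2
  item 5: 2
  item 7: 0
Sum = 2 + 2 + 0 = 4

4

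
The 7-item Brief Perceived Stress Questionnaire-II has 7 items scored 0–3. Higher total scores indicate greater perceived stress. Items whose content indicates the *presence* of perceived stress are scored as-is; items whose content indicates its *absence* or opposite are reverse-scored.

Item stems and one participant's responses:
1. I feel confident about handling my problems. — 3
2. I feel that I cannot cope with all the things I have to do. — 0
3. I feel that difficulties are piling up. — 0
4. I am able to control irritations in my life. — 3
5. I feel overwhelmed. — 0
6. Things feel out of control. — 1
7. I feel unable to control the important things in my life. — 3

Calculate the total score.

4

Items 1, 4 describe the absence/opposite of perceived stress → reverse-score.
on a 0–3 scale, reversed = 3 − raw.
  item 1: 3 − 3 = 0
  item 2: 0
  item 3: 0
  item 4: 3 − 3 = 0
  item 5: 0
  item 6: 1
  item 7: 3
Total = 0 + 0 + 0 + 0 + 0 + 1 + 3 = 4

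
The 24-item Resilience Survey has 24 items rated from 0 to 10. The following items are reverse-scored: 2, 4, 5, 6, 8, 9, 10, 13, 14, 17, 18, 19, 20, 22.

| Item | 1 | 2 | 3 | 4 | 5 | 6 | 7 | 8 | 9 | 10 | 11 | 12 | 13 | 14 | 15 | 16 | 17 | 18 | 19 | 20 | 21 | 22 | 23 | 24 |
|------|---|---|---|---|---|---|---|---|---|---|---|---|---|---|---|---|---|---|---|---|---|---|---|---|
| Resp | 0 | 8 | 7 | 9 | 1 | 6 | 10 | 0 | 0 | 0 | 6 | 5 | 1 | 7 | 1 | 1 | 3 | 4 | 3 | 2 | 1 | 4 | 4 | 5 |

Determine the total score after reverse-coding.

Raw sum = 88. Reverse-scored items: 2, 4, 5, 6, 8, 9, 10, 13, 14, 17, 18, 19, 20, 22; their raw sum = 48.
Each reversal replaces raw with 10 − raw, changing the total by 10 − 2·raw per item.
Total = 88 + 14·10 − 2·48 = 88 + 140 − 96 = 132

132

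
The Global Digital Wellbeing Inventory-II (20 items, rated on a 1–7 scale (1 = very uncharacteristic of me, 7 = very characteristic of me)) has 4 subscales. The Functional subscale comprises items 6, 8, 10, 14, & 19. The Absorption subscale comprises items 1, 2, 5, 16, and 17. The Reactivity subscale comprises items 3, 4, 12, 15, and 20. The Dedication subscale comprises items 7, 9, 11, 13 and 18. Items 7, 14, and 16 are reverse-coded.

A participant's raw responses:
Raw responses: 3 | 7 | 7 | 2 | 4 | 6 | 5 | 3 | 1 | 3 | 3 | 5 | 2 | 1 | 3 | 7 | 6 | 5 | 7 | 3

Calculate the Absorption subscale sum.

Absorption items: 1, 2, 5, 16, 17.
Of these, item 16 is reverse-coded; reversed = (1+7) − raw = 8 − raw.
  item 1: 3
  item 2: 7
  item 5: 4
  item 16: 8 − 7 = 1
  item 17: 6
Sum = 3 + 7 + 4 + 1 + 6 = 21

21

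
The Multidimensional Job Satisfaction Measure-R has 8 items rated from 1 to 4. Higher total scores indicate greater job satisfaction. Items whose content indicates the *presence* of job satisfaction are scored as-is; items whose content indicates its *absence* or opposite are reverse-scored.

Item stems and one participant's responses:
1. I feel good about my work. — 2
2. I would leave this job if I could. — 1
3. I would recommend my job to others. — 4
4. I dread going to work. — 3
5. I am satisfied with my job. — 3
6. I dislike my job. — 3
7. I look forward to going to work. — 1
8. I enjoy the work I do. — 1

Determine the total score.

Items 2, 4, 6 describe the absence/opposite of job satisfaction → reverse-score.
reversed = (1+4) − raw = 5 − raw.
  item 1: 2
  item 2: 5 − 1 = 4
  item 3: 4
  item 4: 5 − 3 = 2
  item 5: 3
  item 6: 5 − 3 = 2
  item 7: 1
  item 8: 1
Total = 2 + 4 + 4 + 2 + 3 + 2 + 1 + 1 = 19

19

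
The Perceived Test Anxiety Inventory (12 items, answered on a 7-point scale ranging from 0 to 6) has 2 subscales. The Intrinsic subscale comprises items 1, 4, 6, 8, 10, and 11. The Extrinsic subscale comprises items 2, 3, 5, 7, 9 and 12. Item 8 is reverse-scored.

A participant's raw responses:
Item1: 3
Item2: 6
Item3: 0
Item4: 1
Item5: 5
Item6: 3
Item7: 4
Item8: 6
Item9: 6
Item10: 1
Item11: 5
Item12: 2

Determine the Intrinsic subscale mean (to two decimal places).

2.17

Intrinsic items: 1, 4, 6, 8, 10, 11.
Of these, item 8 is reverse-scored; reversed = (0+6) − raw = 6 − raw.
  item 1: 3
  item 4: 1
  item 6: 3
  item 8: 6 − 6 = 0
  item 10: 1
  item 11: 5
Sum = 3 + 1 + 3 + 0 + 1 + 5 = 13
Mean = 13 / 6 = 2.17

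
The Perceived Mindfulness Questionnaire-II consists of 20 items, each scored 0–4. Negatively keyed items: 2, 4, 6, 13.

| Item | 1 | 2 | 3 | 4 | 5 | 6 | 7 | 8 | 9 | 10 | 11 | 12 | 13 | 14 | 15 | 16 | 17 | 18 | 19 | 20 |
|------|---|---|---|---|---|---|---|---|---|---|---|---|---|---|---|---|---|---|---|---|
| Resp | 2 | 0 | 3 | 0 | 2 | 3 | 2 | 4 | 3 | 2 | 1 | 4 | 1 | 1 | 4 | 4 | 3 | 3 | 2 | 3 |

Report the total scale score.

Raw sum = 47. Negatively keyed items: 2, 4, 6, 13; their raw sum = 4.
Each reversal replaces raw with 4 − raw, changing the total by 4 − 2·raw per item.
Total = 47 + 4·4 − 2·4 = 47 + 16 − 8 = 55

55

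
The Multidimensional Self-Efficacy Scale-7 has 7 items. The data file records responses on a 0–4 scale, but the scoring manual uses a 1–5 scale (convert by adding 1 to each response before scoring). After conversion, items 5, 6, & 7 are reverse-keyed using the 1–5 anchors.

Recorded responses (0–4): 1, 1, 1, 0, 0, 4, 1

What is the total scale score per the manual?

17

Convert to 1–5: 2, 2, 2, 1, 1, 5, 2
Reverse-coded (on a 1–5 scale, reversed = 6 − raw):
  item 5: 6 − 1 = 5
  item 6: 6 − 5 = 1
  item 7: 6 − 2 = 4
Scored: 2, 2, 2, 1, 5, 1, 4
Total = 17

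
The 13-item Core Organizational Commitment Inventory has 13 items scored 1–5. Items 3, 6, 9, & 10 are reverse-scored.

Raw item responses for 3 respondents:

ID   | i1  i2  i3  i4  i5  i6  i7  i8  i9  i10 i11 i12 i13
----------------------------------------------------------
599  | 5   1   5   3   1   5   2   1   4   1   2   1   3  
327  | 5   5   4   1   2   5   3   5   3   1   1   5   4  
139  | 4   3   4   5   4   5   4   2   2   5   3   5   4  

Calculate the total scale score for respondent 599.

28

Respondent 599 raw: 5, 1, 5, 3, 1, 5, 2, 1, 4, 1, 2, 1, 3.
Reverse-coded (reverse-coded value = 6 − response):
  item 1: 5
  item 2: 1
  item 3: 6 − 5 = 1
  item 4: 3
  item 5: 1
  item 6: 6 − 5 = 1
  item 7: 2
  item 8: 1
  item 9: 6 − 4 = 2
  item 10: 6 − 1 = 5
  item 11: 2
  item 12: 1
  item 13: 3
Sum = 5 + 1 + 1 + 3 + 1 + 1 + 2 + 1 + 2 + 5 + 2 + 1 + 3 = 28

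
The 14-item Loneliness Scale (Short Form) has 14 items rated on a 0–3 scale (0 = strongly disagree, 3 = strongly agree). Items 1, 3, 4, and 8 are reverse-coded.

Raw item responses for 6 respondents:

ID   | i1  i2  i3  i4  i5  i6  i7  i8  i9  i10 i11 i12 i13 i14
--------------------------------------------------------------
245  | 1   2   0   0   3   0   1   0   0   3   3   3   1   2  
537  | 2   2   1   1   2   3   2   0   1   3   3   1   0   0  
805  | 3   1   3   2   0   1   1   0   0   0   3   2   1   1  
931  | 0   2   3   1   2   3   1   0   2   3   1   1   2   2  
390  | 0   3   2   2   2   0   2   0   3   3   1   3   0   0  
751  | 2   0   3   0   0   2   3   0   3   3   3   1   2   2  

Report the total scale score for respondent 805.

14

Respondent 805 raw: 3, 1, 3, 2, 0, 1, 1, 0, 0, 0, 3, 2, 1, 1.
Reverse-coded (reverse-coded value = 3 − response):
  item 1: 3 − 3 = 0
  item 2: 1
  item 3: 3 − 3 = 0
  item 4: 3 − 2 = 1
  item 5: 0
  item 6: 1
  item 7: 1
  item 8: 3 − 0 = 3
  item 9: 0
  item 10: 0
  item 11: 3
  item 12: 2
  item 13: 1
  item 14: 1
Sum = 0 + 1 + 0 + 1 + 0 + 1 + 1 + 3 + 0 + 0 + 3 + 2 + 1 + 1 = 14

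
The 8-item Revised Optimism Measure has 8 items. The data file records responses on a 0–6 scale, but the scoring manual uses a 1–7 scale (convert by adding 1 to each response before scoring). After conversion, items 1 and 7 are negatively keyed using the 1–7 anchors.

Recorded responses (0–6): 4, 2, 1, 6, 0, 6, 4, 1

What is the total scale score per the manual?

Convert to 1–7: 5, 3, 2, 7, 1, 7, 5, 2
Reverse-coded (reversed = (1+7) − raw = 8 − raw):
  item 1: 8 − 5 = 3
  item 7: 8 − 5 = 3
Scored: 3, 3, 2, 7, 1, 7, 3, 2
Total = 28

28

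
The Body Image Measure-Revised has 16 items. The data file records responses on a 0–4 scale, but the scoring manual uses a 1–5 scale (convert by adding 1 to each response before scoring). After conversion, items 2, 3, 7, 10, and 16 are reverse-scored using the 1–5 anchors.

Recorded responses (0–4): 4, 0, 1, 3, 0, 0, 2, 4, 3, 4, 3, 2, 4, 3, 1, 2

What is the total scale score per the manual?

54

Convert to 1–5: 5, 1, 2, 4, 1, 1, 3, 5, 4, 5, 4, 3, 5, 4, 2, 3
Reverse-coded (reversed = (1+5) − raw = 6 − raw):
  item 2: 6 − 1 = 5
  item 3: 6 − 2 = 4
  item 7: 6 − 3 = 3
  item 10: 6 − 5 = 1
  item 16: 6 − 3 = 3
Scored: 5, 5, 4, 4, 1, 1, 3, 5, 4, 1, 4, 3, 5, 4, 2, 3
Total = 54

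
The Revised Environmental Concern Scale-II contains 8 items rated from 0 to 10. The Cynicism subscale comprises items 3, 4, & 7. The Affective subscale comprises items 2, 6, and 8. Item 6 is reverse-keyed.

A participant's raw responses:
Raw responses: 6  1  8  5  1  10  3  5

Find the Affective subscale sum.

6

Affective items: 2, 6, 8.
Of these, item 6 is reverse-keyed; on a 0–10 scale, reversed = 10 − raw.
  item 2: 1
  item 6: 10 − 10 = 0
  item 8: 5
Sum = 1 + 0 + 5 = 6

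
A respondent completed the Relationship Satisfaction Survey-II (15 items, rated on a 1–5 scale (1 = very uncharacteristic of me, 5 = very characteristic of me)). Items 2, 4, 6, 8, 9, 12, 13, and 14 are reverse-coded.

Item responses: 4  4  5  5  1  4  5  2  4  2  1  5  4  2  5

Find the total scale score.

41

Apply reverse scoring (reverse-coded value = 6 − response):
  item 2: 6 − 4 = 2
  item 4: 6 − 5 = 1
  item 6: 6 − 4 = 2
  item 8: 6 − 2 = 4
  item 9: 6 − 4 = 2
  item 12: 6 − 5 = 1
  item 13: 6 − 4 = 2
  item 14: 6 − 2 = 4
Scored responses: 4, 2, 5, 1, 1, 2, 5, 4, 2, 2, 1, 1, 2, 4, 5
Total = 4 + 2 + 5 + 1 + 1 + 2 + 5 + 4 + 2 + 2 + 1 + 1 + 2 + 4 + 5 = 41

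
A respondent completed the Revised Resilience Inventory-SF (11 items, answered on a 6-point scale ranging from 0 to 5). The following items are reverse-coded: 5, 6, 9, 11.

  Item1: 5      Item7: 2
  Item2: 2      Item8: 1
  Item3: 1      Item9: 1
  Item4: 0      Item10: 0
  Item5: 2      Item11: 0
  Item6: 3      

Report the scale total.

Reverse-coded items (on a 0–5 scale, reversed = 5 − raw):
  item 5: 5 − 2 = 3
  item 6: 5 − 3 = 2
  item 9: 5 − 1 = 4
  item 11: 5 − 0 = 5
Scored items: 5, 2, 1, 0, 3, 2, 2, 1, 4, 0, 5
Total = 5 + 2 + 1 + 0 + 3 + 2 + 2 + 1 + 4 + 0 + 5 = 25

25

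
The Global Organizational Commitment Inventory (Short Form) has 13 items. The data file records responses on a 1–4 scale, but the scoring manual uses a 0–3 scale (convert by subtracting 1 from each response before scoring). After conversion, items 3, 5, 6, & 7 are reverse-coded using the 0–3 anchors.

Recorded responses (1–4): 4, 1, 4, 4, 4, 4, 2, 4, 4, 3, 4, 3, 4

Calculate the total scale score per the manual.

24

Convert to 0–3: 3, 0, 3, 3, 3, 3, 1, 3, 3, 2, 3, 2, 3
Reverse-coded (reversed = (0+3) − raw = 3 − raw):
  item 3: 3 − 3 = 0
  item 5: 3 − 3 = 0
  item 6: 3 − 3 = 0
  item 7: 3 − 1 = 2
Scored: 3, 0, 0, 3, 0, 0, 2, 3, 3, 2, 3, 2, 3
Total = 24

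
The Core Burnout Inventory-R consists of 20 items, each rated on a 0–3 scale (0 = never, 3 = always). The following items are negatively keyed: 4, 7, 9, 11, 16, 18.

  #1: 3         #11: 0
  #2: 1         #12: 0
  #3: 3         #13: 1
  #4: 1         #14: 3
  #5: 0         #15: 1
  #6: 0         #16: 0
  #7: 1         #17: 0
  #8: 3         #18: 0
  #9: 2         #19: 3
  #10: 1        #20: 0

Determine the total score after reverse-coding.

Reversing items 4, 7, 9, 11, 16, and 18 with 3 − raw:
Total = 3 + 1 + 3 + (3−1) + 0 + 0 + (3−1) + 3 + (3−2) + 1 + (3−0) + 0 + 1 + 3 + 1 + (3−0) + 0 + (3−0) + 3 + 0
      = 3 + 1 + 3 + 2 + 0 + 0 + 2 + 3 + 1 + 1 + 3 + 0 + 1 + 3 + 1 + 3 + 0 + 3 + 3 + 0 = 33

33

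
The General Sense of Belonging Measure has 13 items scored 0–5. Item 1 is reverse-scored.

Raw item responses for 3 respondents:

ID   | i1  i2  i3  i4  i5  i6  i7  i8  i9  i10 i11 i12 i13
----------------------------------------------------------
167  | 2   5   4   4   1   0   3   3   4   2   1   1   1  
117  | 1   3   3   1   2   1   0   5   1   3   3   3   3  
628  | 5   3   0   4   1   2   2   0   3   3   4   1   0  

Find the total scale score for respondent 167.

Respondent 167 raw: 2, 5, 4, 4, 1, 0, 3, 3, 4, 2, 1, 1, 1.
Reverse-coded (reversed = (0+5) − raw = 5 − raw):
  item 1: 5 − 2 = 3
  item 2: 5
  item 3: 4
  item 4: 4
  item 5: 1
  item 6: 0
  item 7: 3
  item 8: 3
  item 9: 4
  item 10: 2
  item 11: 1
  item 12: 1
  item 13: 1
Sum = 3 + 5 + 4 + 4 + 1 + 0 + 3 + 3 + 4 + 2 + 1 + 1 + 1 = 32

32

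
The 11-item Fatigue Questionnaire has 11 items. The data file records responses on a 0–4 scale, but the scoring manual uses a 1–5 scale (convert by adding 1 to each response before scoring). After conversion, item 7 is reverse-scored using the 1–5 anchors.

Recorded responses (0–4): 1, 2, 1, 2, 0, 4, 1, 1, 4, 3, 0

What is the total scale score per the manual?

32

Convert to 1–5: 2, 3, 2, 3, 1, 5, 2, 2, 5, 4, 1
Reverse-coded (reversed = (1+5) − raw = 6 − raw):
  item 7: 6 − 2 = 4
Scored: 2, 3, 2, 3, 1, 5, 4, 2, 5, 4, 1
Total = 32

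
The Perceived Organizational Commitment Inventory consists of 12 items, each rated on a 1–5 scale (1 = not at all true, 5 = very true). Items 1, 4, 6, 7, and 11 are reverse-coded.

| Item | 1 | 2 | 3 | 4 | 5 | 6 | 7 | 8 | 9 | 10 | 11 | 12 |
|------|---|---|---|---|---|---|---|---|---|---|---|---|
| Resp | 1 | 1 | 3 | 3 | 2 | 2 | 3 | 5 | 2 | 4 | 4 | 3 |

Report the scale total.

37

Raw sum = 33. Reverse-coded items: 1, 4, 6, 7, 11; their raw sum = 13.
Each reversal replaces raw with 6 − raw, changing the total by 6 − 2·raw per item.
Total = 33 + 5·6 − 2·13 = 33 + 30 − 26 = 37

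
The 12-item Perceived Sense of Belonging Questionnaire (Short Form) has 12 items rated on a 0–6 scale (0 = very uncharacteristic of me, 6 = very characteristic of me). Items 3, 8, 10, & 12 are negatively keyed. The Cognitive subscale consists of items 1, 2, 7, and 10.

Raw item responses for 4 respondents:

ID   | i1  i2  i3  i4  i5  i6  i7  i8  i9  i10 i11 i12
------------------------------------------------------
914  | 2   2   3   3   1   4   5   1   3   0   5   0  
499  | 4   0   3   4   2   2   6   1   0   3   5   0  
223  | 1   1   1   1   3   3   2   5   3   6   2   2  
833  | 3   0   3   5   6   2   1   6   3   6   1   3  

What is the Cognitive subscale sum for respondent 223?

4

Respondent 223 raw: 1, 1, 1, 1, 3, 3, 2, 5, 3, 6, 2, 2.
Cognitive items: 1, 2, 7, 10.
Reverse-coded (reversed = (0+6) − raw = 6 − raw):
  item 1: 1
  item 2: 1
  item 7: 2
  item 10: 6 − 6 = 0
Sum = 1 + 1 + 2 + 0 = 4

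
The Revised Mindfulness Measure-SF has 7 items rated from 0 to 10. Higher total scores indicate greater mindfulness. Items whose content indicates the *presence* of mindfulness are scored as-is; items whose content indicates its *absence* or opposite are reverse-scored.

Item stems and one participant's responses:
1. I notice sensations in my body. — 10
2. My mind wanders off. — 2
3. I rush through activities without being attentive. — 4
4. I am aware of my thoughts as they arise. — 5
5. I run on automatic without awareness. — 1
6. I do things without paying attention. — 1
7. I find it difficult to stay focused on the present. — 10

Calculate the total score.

47

Items 2, 3, 5, 6, 7 describe the absence/opposite of mindfulness → reverse-score.
on a 0–10 scale, reversed = 10 − raw.
  item 1: 10
  item 2: 10 − 2 = 8
  item 3: 10 − 4 = 6
  item 4: 5
  item 5: 10 − 1 = 9
  item 6: 10 − 1 = 9
  item 7: 10 − 10 = 0
Total = 10 + 8 + 6 + 5 + 9 + 9 + 0 = 47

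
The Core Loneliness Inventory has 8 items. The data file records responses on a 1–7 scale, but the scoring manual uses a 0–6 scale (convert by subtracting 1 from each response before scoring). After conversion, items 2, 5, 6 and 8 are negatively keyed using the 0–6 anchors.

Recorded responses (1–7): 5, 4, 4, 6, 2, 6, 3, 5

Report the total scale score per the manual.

Convert to 0–6: 4, 3, 3, 5, 1, 5, 2, 4
Reverse-coded (on a 0–6 scale, reversed = 6 − raw):
  item 2: 6 − 3 = 3
  item 5: 6 − 1 = 5
  item 6: 6 − 5 = 1
  item 8: 6 − 4 = 2
Scored: 4, 3, 3, 5, 5, 1, 2, 2
Total = 25

25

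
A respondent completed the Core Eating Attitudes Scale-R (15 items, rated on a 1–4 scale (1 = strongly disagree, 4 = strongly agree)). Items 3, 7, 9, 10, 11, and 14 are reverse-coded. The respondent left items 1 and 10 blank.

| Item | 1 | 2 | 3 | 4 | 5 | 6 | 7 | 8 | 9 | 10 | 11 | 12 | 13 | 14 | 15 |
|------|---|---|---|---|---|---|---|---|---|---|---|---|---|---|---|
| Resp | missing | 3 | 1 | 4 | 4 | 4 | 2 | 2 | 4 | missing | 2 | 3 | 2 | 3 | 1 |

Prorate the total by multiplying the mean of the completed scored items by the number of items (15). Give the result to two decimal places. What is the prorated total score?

41.54

Reverse-coded (reversed = (1+4) − raw = 5 − raw):
  item 3: 5 − 1 = 4
  item 7: 5 − 2 = 3
  item 9: 5 − 4 = 1
  item 11: 5 − 2 = 3
  item 14: 5 − 3 = 2
Completed scored items (13 of 15): 3, 4, 4, 4, 4, 3, 2, 1, 3, 3, 2, 2, 1; sum = 36.
Person mean = 36 / 13 ≈ 2.7692
Prorated total = (36 / 13) × 15 = 41.54 (to 2 dp)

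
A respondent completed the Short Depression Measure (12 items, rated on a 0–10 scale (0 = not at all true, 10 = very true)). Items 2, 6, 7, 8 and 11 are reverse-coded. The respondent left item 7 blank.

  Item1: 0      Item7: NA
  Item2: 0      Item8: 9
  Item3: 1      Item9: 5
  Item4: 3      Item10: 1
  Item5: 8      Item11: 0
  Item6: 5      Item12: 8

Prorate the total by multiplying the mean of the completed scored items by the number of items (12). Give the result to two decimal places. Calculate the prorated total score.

56.73

Reverse-coded (reverse-coded value = 10 − response):
  item 2: 10 − 0 = 10
  item 6: 10 − 5 = 5
  item 8: 10 − 9 = 1
  item 11: 10 − 0 = 10
Completed scored items (11 of 12): 0, 10, 1, 3, 8, 5, 1, 5, 1, 10, 8; sum = 52.
Person mean = 52 / 11 ≈ 4.7273
Prorated total = (52 / 11) × 12 = 56.73 (to 2 dp)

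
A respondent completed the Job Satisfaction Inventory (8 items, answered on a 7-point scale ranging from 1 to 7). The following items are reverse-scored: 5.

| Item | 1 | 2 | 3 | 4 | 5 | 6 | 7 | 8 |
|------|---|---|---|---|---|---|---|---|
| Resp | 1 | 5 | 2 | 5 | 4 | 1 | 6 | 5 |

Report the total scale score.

Reversing item 5 with 8 − raw:
Total = 1 + 5 + 2 + 5 + (8−4) + 1 + 6 + 5
      = 1 + 5 + 2 + 5 + 4 + 1 + 6 + 5 = 29

29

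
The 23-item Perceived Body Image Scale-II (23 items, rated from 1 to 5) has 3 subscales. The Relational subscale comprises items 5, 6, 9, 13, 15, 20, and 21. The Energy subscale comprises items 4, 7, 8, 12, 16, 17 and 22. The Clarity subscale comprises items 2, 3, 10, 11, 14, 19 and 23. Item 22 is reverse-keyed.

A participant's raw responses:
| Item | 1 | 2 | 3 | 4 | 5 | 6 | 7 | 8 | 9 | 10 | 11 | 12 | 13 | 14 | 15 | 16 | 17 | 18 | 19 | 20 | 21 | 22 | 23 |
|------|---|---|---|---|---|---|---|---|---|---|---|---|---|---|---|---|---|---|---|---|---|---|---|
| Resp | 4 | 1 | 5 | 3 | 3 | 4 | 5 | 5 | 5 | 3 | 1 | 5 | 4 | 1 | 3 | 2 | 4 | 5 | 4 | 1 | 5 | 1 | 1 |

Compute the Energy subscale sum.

Energy items: 4, 7, 8, 12, 16, 17, 22.
Of these, item 22 is reverse-keyed; reverse-coded value = 6 − response.
  item 4: 3
  item 7: 5
  item 8: 5
  item 12: 5
  item 16: 2
  item 17: 4
  item 22: 6 − 1 = 5
Sum = 3 + 5 + 5 + 5 + 2 + 4 + 5 = 29

29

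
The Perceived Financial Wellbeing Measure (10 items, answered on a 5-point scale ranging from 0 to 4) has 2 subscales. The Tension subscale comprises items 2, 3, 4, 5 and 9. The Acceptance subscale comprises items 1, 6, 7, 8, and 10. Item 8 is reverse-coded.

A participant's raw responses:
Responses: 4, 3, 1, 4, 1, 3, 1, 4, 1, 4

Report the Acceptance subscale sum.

Acceptance items: 1, 6, 7, 8, 10.
Of these, item 8 is reverse-coded; reversed = (0+4) − raw = 4 − raw.
  item 1: 4
  item 6: 3
  item 7: 1
  item 8: 4 − 4 = 0
  item 10: 4
Sum = 4 + 3 + 1 + 0 + 4 = 12

12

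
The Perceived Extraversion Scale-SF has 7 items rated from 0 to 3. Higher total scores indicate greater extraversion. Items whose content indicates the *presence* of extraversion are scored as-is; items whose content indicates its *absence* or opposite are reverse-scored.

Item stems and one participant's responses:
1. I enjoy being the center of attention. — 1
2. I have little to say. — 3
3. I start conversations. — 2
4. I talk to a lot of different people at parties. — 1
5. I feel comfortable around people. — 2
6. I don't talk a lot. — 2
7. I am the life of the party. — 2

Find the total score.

9

Items 2, 6 describe the absence/opposite of extraversion → reverse-score.
on a 0–3 scale, reversed = 3 − raw.
  item 1: 1
  item 2: 3 − 3 = 0
  item 3: 2
  item 4: 1
  item 5: 2
  item 6: 3 − 2 = 1
  item 7: 2
Total = 1 + 0 + 2 + 1 + 2 + 1 + 2 = 9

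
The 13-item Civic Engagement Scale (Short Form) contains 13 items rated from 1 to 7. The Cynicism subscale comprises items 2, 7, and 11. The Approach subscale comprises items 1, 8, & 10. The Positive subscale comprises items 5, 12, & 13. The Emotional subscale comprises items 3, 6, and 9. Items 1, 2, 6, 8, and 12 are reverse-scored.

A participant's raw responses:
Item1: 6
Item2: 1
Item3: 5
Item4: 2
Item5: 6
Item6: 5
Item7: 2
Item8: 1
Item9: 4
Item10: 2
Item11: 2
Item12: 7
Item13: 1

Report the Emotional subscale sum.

Emotional items: 3, 6, 9.
Of these, item 6 is reverse-scored; reverse-coded value = 8 − response.
  item 3: 5
  item 6: 8 − 5 = 3
  item 9: 4
Sum = 5 + 3 + 4 = 12

12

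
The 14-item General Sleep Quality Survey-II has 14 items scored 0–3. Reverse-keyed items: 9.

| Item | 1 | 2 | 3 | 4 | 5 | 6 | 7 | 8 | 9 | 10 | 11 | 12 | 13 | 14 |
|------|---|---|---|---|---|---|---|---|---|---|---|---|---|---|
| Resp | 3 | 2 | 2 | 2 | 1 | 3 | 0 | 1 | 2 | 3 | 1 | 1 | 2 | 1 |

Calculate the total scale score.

Reverse-coded items (on a 0–3 scale, reversed = 3 − raw):
  item 9: 3 − 2 = 1
Scored items: 3, 2, 2, 2, 1, 3, 0, 1, 1, 3, 1, 1, 2, 1
Total = 3 + 2 + 2 + 2 + 1 + 3 + 0 + 1 + 1 + 3 + 1 + 1 + 2 + 1 = 23

23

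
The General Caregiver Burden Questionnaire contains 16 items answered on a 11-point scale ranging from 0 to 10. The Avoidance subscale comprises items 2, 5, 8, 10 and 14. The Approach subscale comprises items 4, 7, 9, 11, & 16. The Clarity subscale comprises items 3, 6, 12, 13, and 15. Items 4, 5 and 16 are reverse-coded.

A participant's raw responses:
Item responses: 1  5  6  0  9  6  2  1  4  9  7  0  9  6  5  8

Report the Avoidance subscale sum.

22

Avoidance items: 2, 5, 8, 10, 14.
Of these, item 5 is reverse-coded; reversed = (0+10) − raw = 10 − raw.
  item 2: 5
  item 5: 10 − 9 = 1
  item 8: 1
  item 10: 9
  item 14: 6
Sum = 5 + 1 + 1 + 9 + 6 = 22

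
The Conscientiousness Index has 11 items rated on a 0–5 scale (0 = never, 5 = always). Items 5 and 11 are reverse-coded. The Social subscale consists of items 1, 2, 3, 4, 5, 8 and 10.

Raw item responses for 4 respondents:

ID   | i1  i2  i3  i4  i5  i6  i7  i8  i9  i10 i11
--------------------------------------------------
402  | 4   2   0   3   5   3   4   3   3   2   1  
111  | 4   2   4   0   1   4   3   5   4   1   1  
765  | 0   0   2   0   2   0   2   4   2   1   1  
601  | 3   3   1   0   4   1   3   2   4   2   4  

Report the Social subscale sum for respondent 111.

20

Respondent 111 raw: 4, 2, 4, 0, 1, 4, 3, 5, 4, 1, 1.
Social items: 1, 2, 3, 4, 5, 8, 10.
Reverse-coded (reverse-coded value = 5 − response):
  item 1: 4
  item 2: 2
  item 3: 4
  item 4: 0
  item 5: 5 − 1 = 4
  item 8: 5
  item 10: 1
Sum = 4 + 2 + 4 + 0 + 4 + 5 + 1 = 20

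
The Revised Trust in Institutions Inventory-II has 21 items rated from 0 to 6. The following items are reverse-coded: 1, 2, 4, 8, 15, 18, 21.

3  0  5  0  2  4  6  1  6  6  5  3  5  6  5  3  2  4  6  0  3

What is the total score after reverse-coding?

85

Raw sum = 75. Reverse-coded items: 1, 2, 4, 8, 15, 18, 21; their raw sum = 16.
Each reversal replaces raw with 6 − raw, changing the total by 6 − 2·raw per item.
Total = 75 + 7·6 − 2·16 = 75 + 42 − 32 = 85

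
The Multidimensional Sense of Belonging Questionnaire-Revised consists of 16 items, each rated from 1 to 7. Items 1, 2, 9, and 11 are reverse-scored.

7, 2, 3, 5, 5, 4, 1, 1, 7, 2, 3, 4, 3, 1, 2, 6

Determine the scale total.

50

Apply reverse scoring (on a 1–7 scale, reversed = 8 − raw):
  item 1: 8 − 7 = 1
  item 2: 8 − 2 = 6
  item 9: 8 − 7 = 1
  item 11: 8 − 3 = 5
Scored responses: 1, 6, 3, 5, 5, 4, 1, 1, 1, 2, 5, 4, 3, 1, 2, 6
Total = 1 + 6 + 3 + 5 + 5 + 4 + 1 + 1 + 1 + 2 + 5 + 4 + 3 + 1 + 2 + 6 = 50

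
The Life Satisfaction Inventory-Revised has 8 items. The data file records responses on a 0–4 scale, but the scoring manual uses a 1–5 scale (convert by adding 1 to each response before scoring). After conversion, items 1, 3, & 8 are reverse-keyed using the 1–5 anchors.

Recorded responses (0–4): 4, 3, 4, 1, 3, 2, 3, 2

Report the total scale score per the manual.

22

Convert to 1–5: 5, 4, 5, 2, 4, 3, 4, 3
Reverse-coded (on a 1–5 scale, reversed = 6 − raw):
  item 1: 6 − 5 = 1
  item 3: 6 − 5 = 1
  item 8: 6 − 3 = 3
Scored: 1, 4, 1, 2, 4, 3, 4, 3
Total = 22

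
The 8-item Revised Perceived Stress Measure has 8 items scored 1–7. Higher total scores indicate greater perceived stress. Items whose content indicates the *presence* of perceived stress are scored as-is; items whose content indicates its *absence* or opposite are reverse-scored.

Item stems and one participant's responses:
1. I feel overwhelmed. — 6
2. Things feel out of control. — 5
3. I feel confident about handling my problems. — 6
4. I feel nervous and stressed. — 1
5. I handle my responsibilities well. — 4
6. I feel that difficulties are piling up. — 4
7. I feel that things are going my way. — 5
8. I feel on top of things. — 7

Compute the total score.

26

Items 3, 5, 7, 8 describe the absence/opposite of perceived stress → reverse-score.
reversed = (1+7) − raw = 8 − raw.
  item 1: 6
  item 2: 5
  item 3: 8 − 6 = 2
  item 4: 1
  item 5: 8 − 4 = 4
  item 6: 4
  item 7: 8 − 5 = 3
  item 8: 8 − 7 = 1
Total = 6 + 5 + 2 + 1 + 4 + 4 + 3 + 1 = 26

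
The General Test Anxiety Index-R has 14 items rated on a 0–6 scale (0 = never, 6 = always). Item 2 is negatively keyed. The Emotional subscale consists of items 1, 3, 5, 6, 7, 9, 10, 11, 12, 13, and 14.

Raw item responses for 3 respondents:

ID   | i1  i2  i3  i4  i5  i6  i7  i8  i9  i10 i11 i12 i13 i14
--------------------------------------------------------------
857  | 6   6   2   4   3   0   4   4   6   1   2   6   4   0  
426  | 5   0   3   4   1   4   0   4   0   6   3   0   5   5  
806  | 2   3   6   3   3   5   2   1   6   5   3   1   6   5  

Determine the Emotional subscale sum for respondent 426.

Respondent 426 raw: 5, 0, 3, 4, 1, 4, 0, 4, 0, 6, 3, 0, 5, 5.
Emotional items: 1, 3, 5, 6, 7, 9, 10, 11, 12, 13, 14.
Reverse-coded (on a 0–6 scale, reversed = 6 − raw):
  item 1: 5
  item 3: 3
  item 5: 1
  item 6: 4
  item 7: 0
  item 9: 0
  item 10: 6
  item 11: 3
  item 12: 0
  item 13: 5
  item 14: 5
Sum = 5 + 3 + 1 + 4 + 0 + 0 + 6 + 3 + 0 + 5 + 5 = 32

32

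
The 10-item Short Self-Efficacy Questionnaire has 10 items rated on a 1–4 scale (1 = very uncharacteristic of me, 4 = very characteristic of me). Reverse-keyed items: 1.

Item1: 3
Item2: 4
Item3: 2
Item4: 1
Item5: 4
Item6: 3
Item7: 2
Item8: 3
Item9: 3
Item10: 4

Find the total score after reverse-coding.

28

Reversing item 1 with 5 − raw:
Total = (5−3) + 4 + 2 + 1 + 4 + 3 + 2 + 3 + 3 + 4
      = 2 + 4 + 2 + 1 + 4 + 3 + 2 + 3 + 3 + 4 = 28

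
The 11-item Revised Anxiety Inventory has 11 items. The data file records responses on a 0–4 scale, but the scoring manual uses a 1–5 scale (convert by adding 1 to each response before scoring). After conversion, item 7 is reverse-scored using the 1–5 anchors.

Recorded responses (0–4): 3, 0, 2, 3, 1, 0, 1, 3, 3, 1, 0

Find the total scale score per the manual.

Convert to 1–5: 4, 1, 3, 4, 2, 1, 2, 4, 4, 2, 1
Reverse-coded (on a 1–5 scale, reversed = 6 − raw):
  item 7: 6 − 2 = 4
Scored: 4, 1, 3, 4, 2, 1, 4, 4, 4, 2, 1
Total = 30

30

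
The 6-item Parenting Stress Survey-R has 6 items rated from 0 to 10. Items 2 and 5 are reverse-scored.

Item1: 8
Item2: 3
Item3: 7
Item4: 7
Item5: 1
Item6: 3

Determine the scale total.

Raw sum = 29. Reverse-scored items: 2, 5; their raw sum = 4.
Each reversal replaces raw with 10 − raw, changing the total by 10 − 2·raw per item.
Total = 29 + 2·10 − 2·4 = 29 + 20 − 8 = 41

41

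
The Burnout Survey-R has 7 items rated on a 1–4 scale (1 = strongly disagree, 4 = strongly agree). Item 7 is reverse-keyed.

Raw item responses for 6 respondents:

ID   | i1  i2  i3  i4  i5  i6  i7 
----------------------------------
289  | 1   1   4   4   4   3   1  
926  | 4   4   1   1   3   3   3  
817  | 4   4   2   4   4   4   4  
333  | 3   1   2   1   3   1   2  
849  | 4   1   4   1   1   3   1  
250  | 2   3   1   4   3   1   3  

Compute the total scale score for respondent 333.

14

Respondent 333 raw: 3, 1, 2, 1, 3, 1, 2.
Reverse-coded (reversed = (1+4) − raw = 5 − raw):
  item 1: 3
  item 2: 1
  item 3: 2
  item 4: 1
  item 5: 3
  item 6: 1
  item 7: 5 − 2 = 3
Sum = 3 + 1 + 2 + 1 + 3 + 1 + 3 = 14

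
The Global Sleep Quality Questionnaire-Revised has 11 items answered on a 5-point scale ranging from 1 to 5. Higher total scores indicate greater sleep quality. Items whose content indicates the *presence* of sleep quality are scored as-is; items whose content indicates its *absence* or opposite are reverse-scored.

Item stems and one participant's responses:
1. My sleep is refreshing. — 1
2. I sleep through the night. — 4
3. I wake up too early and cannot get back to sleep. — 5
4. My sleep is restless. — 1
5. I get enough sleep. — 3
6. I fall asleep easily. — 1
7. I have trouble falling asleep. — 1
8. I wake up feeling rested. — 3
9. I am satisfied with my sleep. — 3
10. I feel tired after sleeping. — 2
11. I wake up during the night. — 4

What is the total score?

Items 3, 4, 7, 10, 11 describe the absence/opposite of sleep quality → reverse-score.
on a 1–5 scale, reversed = 6 − raw.
  item 1: 1
  item 2: 4
  item 3: 6 − 5 = 1
  item 4: 6 − 1 = 5
  item 5: 3
  item 6: 1
  item 7: 6 − 1 = 5
  item 8: 3
  item 9: 3
  item 10: 6 − 2 = 4
  item 11: 6 − 4 = 2
Total = 1 + 4 + 1 + 5 + 3 + 1 + 5 + 3 + 3 + 4 + 2 = 32

32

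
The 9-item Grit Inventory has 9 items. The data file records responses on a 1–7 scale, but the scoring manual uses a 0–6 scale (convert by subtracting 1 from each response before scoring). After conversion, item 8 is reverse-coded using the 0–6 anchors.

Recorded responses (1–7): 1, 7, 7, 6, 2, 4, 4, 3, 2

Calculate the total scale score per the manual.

Convert to 0–6: 0, 6, 6, 5, 1, 3, 3, 2, 1
Reverse-coded (reverse-coded value = 6 − response):
  item 8: 6 − 2 = 4
Scored: 0, 6, 6, 5, 1, 3, 3, 4, 1
Total = 29

29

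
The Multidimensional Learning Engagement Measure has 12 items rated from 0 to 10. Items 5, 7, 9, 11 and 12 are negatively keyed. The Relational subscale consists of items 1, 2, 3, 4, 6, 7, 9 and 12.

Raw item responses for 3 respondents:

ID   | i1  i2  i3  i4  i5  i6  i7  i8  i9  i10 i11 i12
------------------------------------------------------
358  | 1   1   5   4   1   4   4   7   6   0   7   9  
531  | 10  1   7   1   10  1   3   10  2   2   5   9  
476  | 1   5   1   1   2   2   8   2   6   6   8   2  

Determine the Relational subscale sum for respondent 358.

Respondent 358 raw: 1, 1, 5, 4, 1, 4, 4, 7, 6, 0, 7, 9.
Relational items: 1, 2, 3, 4, 6, 7, 9, 12.
Reverse-coded (on a 0–10 scale, reversed = 10 − raw):
  item 1: 1
  item 2: 1
  item 3: 5
  item 4: 4
  item 6: 4
  item 7: 10 − 4 = 6
  item 9: 10 − 6 = 4
  item 12: 10 − 9 = 1
Sum = 1 + 1 + 5 + 4 + 4 + 6 + 4 + 1 = 26

26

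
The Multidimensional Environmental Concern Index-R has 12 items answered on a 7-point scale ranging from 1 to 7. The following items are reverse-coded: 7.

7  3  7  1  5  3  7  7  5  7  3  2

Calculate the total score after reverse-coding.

51

Reversing item 7 with 8 − raw:
Total = 7 + 3 + 7 + 1 + 5 + 3 + (8−7) + 7 + 5 + 7 + 3 + 2
      = 7 + 3 + 7 + 1 + 5 + 3 + 1 + 7 + 5 + 7 + 3 + 2 = 51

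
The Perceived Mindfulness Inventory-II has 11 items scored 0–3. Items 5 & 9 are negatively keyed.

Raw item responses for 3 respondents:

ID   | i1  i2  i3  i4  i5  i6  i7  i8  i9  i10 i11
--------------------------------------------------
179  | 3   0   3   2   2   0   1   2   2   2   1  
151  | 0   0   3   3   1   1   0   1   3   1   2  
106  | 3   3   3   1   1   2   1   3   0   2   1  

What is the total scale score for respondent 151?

Respondent 151 raw: 0, 0, 3, 3, 1, 1, 0, 1, 3, 1, 2.
Reverse-coded (on a 0–3 scale, reversed = 3 − raw):
  item 1: 0
  item 2: 0
  item 3: 3
  item 4: 3
  item 5: 3 − 1 = 2
  item 6: 1
  item 7: 0
  item 8: 1
  item 9: 3 − 3 = 0
  item 10: 1
  item 11: 2
Sum = 0 + 0 + 3 + 3 + 2 + 1 + 0 + 1 + 0 + 1 + 2 = 13

13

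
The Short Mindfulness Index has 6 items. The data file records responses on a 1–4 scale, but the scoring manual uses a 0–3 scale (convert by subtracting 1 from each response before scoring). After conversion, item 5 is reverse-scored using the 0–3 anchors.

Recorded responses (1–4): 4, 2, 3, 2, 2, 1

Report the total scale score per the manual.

Convert to 0–3: 3, 1, 2, 1, 1, 0
Reverse-coded (reverse-coded value = 3 − response):
  item 5: 3 − 1 = 2
Scored: 3, 1, 2, 1, 2, 0
Total = 9

9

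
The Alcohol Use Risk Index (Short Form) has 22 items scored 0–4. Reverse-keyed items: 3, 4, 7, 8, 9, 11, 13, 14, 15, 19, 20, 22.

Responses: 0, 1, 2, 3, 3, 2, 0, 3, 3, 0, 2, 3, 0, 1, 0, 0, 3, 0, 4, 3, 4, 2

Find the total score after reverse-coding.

Apply reverse scoring (reversed = (0+4) − raw = 4 − raw):
  item 3: 4 − 2 = 2
  item 4: 4 − 3 = 1
  item 7: 4 − 0 = 4
  item 8: 4 − 3 = 1
  item 9: 4 − 3 = 1
  item 11: 4 − 2 = 2
  item 13: 4 − 0 = 4
  item 14: 4 − 1 = 3
  item 15: 4 − 0 = 4
  item 19: 4 − 4 = 0
  item 20: 4 − 3 = 1
  item 22: 4 − 2 = 2
After reverse-coding: 0, 1, 2, 1, 3, 2, 4, 1, 1, 0, 2, 3, 4, 3, 4, 0, 3, 0, 0, 1, 4, 2
Total = 0 + 1 + 2 + 1 + 3 + 2 + 4 + 1 + 1 + 0 + 2 + 3 + 4 + 3 + 4 + 0 + 3 + 0 + 0 + 1 + 4 + 2 = 41

41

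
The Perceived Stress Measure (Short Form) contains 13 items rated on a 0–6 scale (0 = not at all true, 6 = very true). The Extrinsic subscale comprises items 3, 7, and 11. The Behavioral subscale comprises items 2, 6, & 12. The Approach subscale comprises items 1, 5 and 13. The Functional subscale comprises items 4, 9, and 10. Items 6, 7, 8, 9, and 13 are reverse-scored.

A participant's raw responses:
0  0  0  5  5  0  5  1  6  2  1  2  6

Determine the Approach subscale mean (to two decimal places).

1.67

Approach items: 1, 5, 13.
Of these, item 13 is reverse-scored; on a 0–6 scale, reversed = 6 − raw.
  item 1: 0
  item 5: 5
  item 13: 6 − 6 = 0
Sum = 0 + 5 + 0 = 5
Mean = 5 / 3 = 1.67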